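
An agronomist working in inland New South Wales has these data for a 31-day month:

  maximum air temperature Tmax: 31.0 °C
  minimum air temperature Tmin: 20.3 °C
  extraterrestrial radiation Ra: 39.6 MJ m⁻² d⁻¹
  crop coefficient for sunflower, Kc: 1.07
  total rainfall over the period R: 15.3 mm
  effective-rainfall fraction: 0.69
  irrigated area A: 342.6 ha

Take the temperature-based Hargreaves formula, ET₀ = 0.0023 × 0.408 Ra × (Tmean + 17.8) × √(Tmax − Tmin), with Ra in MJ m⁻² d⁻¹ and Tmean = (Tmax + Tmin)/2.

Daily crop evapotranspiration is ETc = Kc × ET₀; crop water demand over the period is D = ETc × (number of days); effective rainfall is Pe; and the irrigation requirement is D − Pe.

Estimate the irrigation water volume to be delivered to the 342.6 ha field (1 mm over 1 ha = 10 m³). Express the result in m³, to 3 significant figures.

564000 m³

Tmean = (31.0 + 20.3)/2 = 25.65 °C
0.408 Ra = 0.408 × 39.6 = 16.1568 mm/d equivalent
ET₀ = 0.0023 × 16.1568 × (25.65 + 17.8) × √10.7 = 0.0023 × 16.1568 × 43.45 × 3.2711 = 5.2816 mm/d
ETc = Kc × ET₀ = 1.07 × 5.2816 = 5.6513 mm/d
Crop demand D = ETc × 31 d = 5.6513 × 31 = 175.190 mm
Pe = 0.69 × 15.3 = 10.557 mm
D − Pe = 175.190 − 10.557 = 164.633 mm
Volume = 164.633 mm × 342.6 ha × 10 = 564032.7 m³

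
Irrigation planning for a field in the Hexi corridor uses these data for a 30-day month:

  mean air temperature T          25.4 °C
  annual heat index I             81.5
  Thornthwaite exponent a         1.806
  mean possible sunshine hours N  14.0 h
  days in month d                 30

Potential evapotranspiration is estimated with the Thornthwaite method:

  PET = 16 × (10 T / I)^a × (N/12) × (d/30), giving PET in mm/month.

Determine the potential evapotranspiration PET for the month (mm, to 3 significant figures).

145 mm

10T/I = 10 × 25.4 / 81.5 = 3.1166
(10T/I)^a = 3.1166^1.806 = 7.7909
Uncorrected PET = 16 × 7.7909 = 124.654 mm
Correction = (N/12)(d/30) = (14.0/12)(30/30) = 1.1667
PET = 124.654 × 1.1667 = 145.434 mm/month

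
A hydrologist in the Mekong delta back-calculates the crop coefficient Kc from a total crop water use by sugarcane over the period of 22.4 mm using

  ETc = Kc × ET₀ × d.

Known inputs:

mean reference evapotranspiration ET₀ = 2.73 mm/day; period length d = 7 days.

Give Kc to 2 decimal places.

1.17

ETc = Kc × ET₀ × d  ⇒  Kc = ETc / (ET₀ × d)
Kc = 22.4 / (2.73 × 7) = 22.4 / 19.11 = 1.1722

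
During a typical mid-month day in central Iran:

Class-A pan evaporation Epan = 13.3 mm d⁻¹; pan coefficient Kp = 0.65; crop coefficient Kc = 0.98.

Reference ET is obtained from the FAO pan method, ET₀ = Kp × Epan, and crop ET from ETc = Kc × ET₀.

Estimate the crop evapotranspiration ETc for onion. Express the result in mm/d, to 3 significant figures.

ET₀ = 0.65 × 13.3 = 8.6450 mm/d
ETc = Kc × ET₀ = 0.98 × 8.6450 = 8.4721 mm/d

8.47 mm/d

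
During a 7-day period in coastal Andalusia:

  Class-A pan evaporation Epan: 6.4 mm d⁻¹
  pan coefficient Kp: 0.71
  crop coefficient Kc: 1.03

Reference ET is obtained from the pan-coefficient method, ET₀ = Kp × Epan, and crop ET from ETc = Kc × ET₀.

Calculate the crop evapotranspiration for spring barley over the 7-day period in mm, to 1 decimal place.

32.8 mm

ET₀ = 0.71 × 6.4 = 4.5440 mm/d
ETc = Kc × ET₀ = 1.03 × 4.5440 = 4.6803 mm/d
Over 7 days: 4.6803 × 7 = 32.762 mm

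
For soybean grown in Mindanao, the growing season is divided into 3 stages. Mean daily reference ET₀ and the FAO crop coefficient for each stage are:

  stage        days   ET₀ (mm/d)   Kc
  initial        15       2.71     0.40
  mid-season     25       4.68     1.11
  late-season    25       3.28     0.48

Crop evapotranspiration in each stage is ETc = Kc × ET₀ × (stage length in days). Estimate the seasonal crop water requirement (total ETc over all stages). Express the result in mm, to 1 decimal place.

initial: 0.40 × 2.71 × 15 = 16.26 mm
mid-season: 1.11 × 4.68 × 25 = 129.87 mm
late-season: 0.48 × 3.28 × 25 = 39.36 mm
Seasonal total = 185.49 mm

185.5 mm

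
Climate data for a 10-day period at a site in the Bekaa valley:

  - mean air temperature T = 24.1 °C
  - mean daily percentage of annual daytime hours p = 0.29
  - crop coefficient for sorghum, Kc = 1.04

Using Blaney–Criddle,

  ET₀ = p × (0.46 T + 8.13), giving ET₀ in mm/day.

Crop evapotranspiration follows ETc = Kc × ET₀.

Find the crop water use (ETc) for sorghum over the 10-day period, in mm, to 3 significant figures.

58.0 mm

ET₀ = 0.29 × (0.46 × 24.1 + 8.13) = 0.29 × 19.216 = 5.5726 mm/d
ETc = Kc × ET₀ = 1.04 × 5.5726 = 5.7955 mm/d
Over 10 days: 5.7955 × 10 = 57.955 mm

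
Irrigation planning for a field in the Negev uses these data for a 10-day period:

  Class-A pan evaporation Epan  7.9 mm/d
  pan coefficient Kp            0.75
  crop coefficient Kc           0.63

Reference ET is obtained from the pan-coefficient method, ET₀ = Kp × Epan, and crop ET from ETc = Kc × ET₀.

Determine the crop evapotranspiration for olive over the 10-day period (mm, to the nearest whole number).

ET₀ = 0.75 × 7.9 = 5.9250 mm/d
ETc = Kc × ET₀ = 0.63 × 5.9250 = 3.7328 mm/d
Over 10 days: 3.7328 × 10 = 37.328 mm

37 mm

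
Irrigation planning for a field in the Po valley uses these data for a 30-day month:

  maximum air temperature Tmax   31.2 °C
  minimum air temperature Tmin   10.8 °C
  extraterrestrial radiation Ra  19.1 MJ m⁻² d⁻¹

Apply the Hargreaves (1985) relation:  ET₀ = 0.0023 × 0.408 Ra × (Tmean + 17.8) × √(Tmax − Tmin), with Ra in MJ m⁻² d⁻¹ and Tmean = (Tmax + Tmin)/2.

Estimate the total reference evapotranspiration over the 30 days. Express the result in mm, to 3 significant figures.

Tmean = (31.2 + 10.8)/2 = 21.00 °C
0.408 Ra = 0.408 × 19.1 = 7.7928 mm/d equivalent
ET₀ = 0.0023 × 7.7928 × (21.00 + 17.8) × √20.4 = 0.0023 × 7.7928 × 38.80 × 4.5166 = 3.1410 mm/d
Over 30 days: 3.1410 × 30 = 94.230 mm

94.2 mm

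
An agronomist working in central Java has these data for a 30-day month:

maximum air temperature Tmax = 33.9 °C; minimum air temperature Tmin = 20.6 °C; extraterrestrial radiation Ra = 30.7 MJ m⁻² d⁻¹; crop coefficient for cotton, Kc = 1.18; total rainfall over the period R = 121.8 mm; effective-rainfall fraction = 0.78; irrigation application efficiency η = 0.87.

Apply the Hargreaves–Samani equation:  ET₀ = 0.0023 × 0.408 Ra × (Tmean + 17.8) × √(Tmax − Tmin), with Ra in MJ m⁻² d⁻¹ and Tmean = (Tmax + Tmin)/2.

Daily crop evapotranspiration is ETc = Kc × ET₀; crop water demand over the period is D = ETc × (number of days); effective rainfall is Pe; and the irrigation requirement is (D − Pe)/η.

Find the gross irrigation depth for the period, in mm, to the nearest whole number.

Tmean = (33.9 + 20.6)/2 = 27.25 °C
0.408 Ra = 0.408 × 30.7 = 12.5256 mm/d equivalent
ET₀ = 0.0023 × 12.5256 × (27.25 + 17.8) × √13.3 = 0.0023 × 12.5256 × 45.05 × 3.6469 = 4.7331 mm/d
ETc = Kc × ET₀ = 1.18 × 4.7331 = 5.5851 mm/d
Crop demand D = ETc × 30 d = 5.5851 × 30 = 167.553 mm
Pe = 0.78 × 121.8 = 95.004 mm
D − Pe = 167.553 − 95.004 = 72.549 mm
Gross irrigation = 72.549 / 0.87 = 83.390 mm

83 mm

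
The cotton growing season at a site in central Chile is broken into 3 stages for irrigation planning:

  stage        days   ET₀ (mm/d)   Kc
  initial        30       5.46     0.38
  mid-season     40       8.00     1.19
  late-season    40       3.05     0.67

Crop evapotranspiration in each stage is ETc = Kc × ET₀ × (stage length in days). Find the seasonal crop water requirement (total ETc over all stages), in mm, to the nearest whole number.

525 mm

initial: 0.38 × 5.46 × 30 = 62.24 mm
mid-season: 1.19 × 8.00 × 40 = 380.80 mm
late-season: 0.67 × 3.05 × 40 = 81.74 mm
Seasonal total = 524.78 mm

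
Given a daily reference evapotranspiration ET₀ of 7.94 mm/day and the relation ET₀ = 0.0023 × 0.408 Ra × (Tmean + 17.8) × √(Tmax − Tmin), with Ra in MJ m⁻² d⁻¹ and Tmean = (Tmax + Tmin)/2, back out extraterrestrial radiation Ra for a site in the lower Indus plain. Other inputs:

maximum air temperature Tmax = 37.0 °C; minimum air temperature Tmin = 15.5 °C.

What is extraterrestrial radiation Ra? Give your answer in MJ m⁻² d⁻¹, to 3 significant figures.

Tmean = (37.0+15.5)/2 = 26.25 °C; ΔT = 21.5
Ra = ET₀ / [0.0023 × 0.408 × (Tmean+17.8) × √ΔT]
   = 7.94 / (0.0023 × 0.408 × 44.05 × 4.6368) = 41.426 MJ m⁻² d⁻¹

41.4 MJ m⁻² d⁻¹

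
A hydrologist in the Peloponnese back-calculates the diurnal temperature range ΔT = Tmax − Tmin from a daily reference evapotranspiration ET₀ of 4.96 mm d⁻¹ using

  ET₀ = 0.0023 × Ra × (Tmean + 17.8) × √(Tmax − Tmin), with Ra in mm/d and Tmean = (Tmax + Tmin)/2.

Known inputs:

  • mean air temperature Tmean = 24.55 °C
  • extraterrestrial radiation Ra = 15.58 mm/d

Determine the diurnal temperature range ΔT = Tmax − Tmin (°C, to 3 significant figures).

√ΔT = ET₀ / [0.0023 × Ra × (Tmean+17.8)] = 4.96 / (0.0023 × 15.58 × 42.35) = 3.2684
ΔT = 3.2684² = 10.682 °C

10.7 °C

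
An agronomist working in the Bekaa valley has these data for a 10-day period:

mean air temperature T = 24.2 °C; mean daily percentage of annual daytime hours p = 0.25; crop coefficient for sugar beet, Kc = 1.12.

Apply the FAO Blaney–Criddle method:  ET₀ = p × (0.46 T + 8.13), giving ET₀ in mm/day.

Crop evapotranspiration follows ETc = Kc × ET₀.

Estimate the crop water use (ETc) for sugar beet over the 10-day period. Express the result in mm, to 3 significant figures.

53.9 mm

ET₀ = 0.25 × (0.46 × 24.2 + 8.13) = 0.25 × 19.262 = 4.8155 mm/d
ETc = Kc × ET₀ = 1.12 × 4.8155 = 5.3934 mm/d
Over 10 days: 5.3934 × 10 = 53.934 mm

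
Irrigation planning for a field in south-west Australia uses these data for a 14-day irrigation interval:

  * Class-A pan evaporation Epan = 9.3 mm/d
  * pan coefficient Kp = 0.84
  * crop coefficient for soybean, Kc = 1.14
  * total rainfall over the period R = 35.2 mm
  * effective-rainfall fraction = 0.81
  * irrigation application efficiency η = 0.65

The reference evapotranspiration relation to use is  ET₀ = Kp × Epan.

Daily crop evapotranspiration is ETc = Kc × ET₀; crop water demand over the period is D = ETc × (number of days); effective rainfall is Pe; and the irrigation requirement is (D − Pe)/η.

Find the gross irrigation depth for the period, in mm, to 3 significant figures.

148 mm

ET₀ = 0.84 × 9.3 = 7.8120 mm/d
ETc = Kc × ET₀ = 1.14 × 7.8120 = 8.9057 mm/d
Crop demand D = ETc × 14 d = 8.9057 × 14 = 124.680 mm
Pe = 0.81 × 35.2 = 28.512 mm
D − Pe = 124.680 − 28.512 = 96.168 mm
Gross irrigation = 96.168 / 0.65 = 147.951 mm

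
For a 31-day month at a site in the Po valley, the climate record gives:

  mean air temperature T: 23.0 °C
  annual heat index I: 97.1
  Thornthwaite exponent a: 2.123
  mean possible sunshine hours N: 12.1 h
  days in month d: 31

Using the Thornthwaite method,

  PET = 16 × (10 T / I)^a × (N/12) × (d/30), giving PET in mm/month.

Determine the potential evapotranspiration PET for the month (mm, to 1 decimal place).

10T/I = 10 × 23.0 / 97.1 = 2.3687
(10T/I)^a = 2.3687^2.123 = 6.2386
Uncorrected PET = 16 × 6.2386 = 99.818 mm
Correction = (N/12)(d/30) = (12.1/12)(31/30) = 1.0419
PET = 99.818 × 1.0419 = 104.000 mm/month

104.0 mm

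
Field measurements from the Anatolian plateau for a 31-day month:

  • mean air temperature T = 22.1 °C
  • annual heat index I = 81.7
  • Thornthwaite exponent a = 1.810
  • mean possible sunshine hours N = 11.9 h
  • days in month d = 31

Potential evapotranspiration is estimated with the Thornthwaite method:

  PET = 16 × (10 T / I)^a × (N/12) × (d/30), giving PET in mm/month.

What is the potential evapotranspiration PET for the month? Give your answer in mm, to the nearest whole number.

10T/I = 10 × 22.1 / 81.7 = 2.7050
(10T/I)^a = 2.7050^1.810 = 6.0565
Uncorrected PET = 16 × 6.0565 = 96.904 mm
Correction = (N/12)(d/30) = (11.9/12)(31/30) = 1.0247
PET = 96.904 × 1.0247 = 99.298 mm/month

99 mm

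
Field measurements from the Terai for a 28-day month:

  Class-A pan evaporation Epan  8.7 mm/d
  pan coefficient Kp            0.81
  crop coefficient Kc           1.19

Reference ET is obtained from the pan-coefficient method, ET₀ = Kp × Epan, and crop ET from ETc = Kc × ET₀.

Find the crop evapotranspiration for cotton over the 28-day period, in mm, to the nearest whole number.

ET₀ = 0.81 × 8.7 = 7.0470 mm/d
ETc = Kc × ET₀ = 1.19 × 7.0470 = 8.3859 mm/d
Over 28 days: 8.3859 × 28 = 234.805 mm

235 mm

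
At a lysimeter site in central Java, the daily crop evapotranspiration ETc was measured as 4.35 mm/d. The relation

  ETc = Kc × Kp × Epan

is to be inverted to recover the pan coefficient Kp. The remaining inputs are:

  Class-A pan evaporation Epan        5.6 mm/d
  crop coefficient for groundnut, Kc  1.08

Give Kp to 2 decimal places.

ETc = Kc × Kp × Epan  ⇒  Kp = ETc / (Kc × Epan)
Kp = 4.35 / (1.08 × 5.6) = 4.35 / 6.048 = 0.7192

0.72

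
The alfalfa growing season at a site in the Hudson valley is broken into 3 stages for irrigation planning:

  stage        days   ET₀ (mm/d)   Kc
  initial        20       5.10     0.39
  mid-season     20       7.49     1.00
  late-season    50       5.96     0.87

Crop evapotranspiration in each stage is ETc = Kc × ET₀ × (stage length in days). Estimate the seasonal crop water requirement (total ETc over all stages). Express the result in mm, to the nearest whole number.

449 mm

initial: 0.39 × 5.10 × 20 = 39.78 mm
mid-season: 1.00 × 7.49 × 20 = 149.80 mm
late-season: 0.87 × 5.96 × 50 = 259.26 mm
Seasonal total = 448.84 mm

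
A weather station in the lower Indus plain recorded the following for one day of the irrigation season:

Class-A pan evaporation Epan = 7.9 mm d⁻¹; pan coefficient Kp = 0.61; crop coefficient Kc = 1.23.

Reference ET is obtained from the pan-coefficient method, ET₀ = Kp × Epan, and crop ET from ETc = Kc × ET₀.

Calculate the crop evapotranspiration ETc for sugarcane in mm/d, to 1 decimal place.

ET₀ = 0.61 × 7.9 = 4.8190 mm/d
ETc = Kc × ET₀ = 1.23 × 4.8190 = 5.9274 mm/d

5.9 mm/d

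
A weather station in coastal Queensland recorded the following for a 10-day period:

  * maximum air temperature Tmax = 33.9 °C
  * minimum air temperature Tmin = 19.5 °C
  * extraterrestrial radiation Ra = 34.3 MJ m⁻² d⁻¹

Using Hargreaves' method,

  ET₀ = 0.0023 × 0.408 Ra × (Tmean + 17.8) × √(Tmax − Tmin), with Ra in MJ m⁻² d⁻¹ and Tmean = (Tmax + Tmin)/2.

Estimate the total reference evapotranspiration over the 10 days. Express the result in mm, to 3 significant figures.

54.4 mm

Tmean = (33.9 + 19.5)/2 = 26.70 °C
0.408 Ra = 0.408 × 34.3 = 13.9944 mm/d equivalent
ET₀ = 0.0023 × 13.9944 × (26.70 + 17.8) × √14.4 = 0.0023 × 13.9944 × 44.50 × 3.7947 = 5.4353 mm/d
Over 10 days: 5.4353 × 10 = 54.353 mm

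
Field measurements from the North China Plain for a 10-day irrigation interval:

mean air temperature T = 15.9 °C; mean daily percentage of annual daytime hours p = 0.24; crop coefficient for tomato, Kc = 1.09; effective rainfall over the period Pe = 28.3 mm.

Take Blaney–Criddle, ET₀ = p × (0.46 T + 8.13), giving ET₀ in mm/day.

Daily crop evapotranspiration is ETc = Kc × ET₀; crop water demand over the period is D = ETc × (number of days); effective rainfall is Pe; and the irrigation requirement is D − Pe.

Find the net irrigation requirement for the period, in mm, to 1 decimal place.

ET₀ = 0.24 × (0.46 × 15.9 + 8.13) = 0.24 × 15.444 = 3.7066 mm/d
ETc = Kc × ET₀ = 1.09 × 3.7066 = 4.0402 mm/d
Crop demand D = ETc × 10 d = 4.0402 × 10 = 40.402 mm
D − Pe = 40.402 − 28.3 = 12.102 mm

12.1 mm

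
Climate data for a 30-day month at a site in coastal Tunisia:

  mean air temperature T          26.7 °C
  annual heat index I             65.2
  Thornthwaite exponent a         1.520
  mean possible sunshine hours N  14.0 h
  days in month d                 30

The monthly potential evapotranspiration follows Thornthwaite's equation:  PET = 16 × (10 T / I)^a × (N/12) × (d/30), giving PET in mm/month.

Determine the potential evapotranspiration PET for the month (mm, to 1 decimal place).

10T/I = 10 × 26.7 / 65.2 = 4.0951
(10T/I)^a = 4.0951^1.520 = 8.5240
Uncorrected PET = 16 × 8.5240 = 136.384 mm
Correction = (N/12)(d/30) = (14.0/12)(30/30) = 1.1667
PET = 136.384 × 1.1667 = 159.119 mm/month

159.1 mm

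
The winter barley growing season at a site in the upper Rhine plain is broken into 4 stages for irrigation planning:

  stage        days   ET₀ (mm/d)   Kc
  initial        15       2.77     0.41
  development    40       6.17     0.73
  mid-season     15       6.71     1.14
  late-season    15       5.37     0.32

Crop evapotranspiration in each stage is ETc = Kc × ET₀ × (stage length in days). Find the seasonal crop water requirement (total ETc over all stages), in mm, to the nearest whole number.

initial: 0.41 × 2.77 × 15 = 17.04 mm
development: 0.73 × 6.17 × 40 = 180.16 mm
mid-season: 1.14 × 6.71 × 15 = 114.74 mm
late-season: 0.32 × 5.37 × 15 = 25.78 mm
Seasonal total = 337.72 mm

338 mm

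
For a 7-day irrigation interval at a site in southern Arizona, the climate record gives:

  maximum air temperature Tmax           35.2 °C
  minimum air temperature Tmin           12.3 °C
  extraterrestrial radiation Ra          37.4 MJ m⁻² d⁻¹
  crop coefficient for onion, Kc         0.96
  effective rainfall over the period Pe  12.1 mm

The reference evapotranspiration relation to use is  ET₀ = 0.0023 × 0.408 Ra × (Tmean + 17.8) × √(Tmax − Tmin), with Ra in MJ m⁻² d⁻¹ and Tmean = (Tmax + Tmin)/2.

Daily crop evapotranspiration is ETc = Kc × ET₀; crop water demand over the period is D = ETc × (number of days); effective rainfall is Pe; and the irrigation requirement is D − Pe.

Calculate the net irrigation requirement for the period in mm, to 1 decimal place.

Tmean = (35.2 + 12.3)/2 = 23.75 °C
0.408 Ra = 0.408 × 37.4 = 15.2592 mm/d equivalent
ET₀ = 0.0023 × 15.2592 × (23.75 + 17.8) × √22.9 = 0.0023 × 15.2592 × 41.55 × 4.7854 = 6.9783 mm/d
ETc = Kc × ET₀ = 0.96 × 6.9783 = 6.6992 mm/d
Crop demand D = ETc × 7 d = 6.6992 × 7 = 46.894 mm
D − Pe = 46.894 − 12.1 = 34.794 mm

34.8 mm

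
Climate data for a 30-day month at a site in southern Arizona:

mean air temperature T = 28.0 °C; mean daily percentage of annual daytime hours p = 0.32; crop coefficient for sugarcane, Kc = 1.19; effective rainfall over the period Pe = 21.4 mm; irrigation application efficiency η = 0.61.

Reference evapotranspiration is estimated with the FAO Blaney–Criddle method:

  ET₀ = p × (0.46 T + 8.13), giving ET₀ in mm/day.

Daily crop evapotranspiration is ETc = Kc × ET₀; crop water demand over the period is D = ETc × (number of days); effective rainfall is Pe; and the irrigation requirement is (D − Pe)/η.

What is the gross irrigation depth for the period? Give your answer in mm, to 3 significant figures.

358 mm

ET₀ = 0.32 × (0.46 × 28.0 + 8.13) = 0.32 × 21.010 = 6.7232 mm/d
ETc = Kc × ET₀ = 1.19 × 6.7232 = 8.0006 mm/d
Crop demand D = ETc × 30 d = 8.0006 × 30 = 240.018 mm
D − Pe = 240.018 − 21.4 = 218.618 mm
Gross irrigation = 218.618 / 0.61 = 358.390 mm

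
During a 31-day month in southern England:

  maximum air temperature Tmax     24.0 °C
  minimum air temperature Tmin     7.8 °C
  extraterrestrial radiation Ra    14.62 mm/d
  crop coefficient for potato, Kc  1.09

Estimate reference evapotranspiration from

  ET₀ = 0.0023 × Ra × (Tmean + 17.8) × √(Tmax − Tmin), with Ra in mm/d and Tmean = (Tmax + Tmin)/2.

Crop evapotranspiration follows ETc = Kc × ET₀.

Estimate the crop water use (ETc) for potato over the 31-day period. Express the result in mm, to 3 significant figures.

154 mm

Tmean = (24.0 + 7.8)/2 = 15.90 °C
ET₀ = 0.0023 × 14.62 × (15.90 + 17.8) × √16.2 = 0.0023 × 14.62 × 33.70 × 4.0249 = 4.5610 mm/d
ETc = Kc × ET₀ = 1.09 × 4.5610 = 4.9715 mm/d
Over 31 days: 4.9715 × 31 = 154.117 mm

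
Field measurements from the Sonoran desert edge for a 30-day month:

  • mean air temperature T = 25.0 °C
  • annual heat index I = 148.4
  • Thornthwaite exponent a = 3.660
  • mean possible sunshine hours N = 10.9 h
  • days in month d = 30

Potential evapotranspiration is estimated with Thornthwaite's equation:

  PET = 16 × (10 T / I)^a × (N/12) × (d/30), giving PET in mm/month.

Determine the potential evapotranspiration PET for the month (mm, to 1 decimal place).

98.0 mm

10T/I = 10 × 25.0 / 148.4 = 1.6846
(10T/I)^a = 1.6846^3.660 = 6.7449
Uncorrected PET = 16 × 6.7449 = 107.918 mm
Correction = (N/12)(d/30) = (10.9/12)(30/30) = 0.9083
PET = 107.918 × 0.9083 = 98.022 mm/month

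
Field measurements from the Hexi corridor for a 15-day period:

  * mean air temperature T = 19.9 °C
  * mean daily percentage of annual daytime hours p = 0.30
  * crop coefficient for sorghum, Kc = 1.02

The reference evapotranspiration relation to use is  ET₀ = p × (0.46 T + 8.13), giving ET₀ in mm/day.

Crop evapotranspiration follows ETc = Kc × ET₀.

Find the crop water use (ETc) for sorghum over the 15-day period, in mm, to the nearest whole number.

79 mm

ET₀ = 0.30 × (0.46 × 19.9 + 8.13) = 0.30 × 17.284 = 5.1852 mm/d
ETc = Kc × ET₀ = 1.02 × 5.1852 = 5.2889 mm/d
Over 15 days: 5.2889 × 15 = 79.334 mm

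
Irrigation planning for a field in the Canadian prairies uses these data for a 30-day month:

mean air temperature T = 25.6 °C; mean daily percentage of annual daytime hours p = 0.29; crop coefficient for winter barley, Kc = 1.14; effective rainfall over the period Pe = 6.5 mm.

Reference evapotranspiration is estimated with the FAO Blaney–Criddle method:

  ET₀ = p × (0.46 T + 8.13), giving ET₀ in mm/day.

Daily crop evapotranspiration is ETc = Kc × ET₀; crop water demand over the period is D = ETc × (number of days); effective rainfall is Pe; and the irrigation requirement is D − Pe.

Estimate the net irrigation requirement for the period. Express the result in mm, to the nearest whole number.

191 mm

ET₀ = 0.29 × (0.46 × 25.6 + 8.13) = 0.29 × 19.906 = 5.7727 mm/d
ETc = Kc × ET₀ = 1.14 × 5.7727 = 6.5809 mm/d
Crop demand D = ETc × 30 d = 6.5809 × 30 = 197.427 mm
D − Pe = 197.427 − 6.5 = 190.927 mm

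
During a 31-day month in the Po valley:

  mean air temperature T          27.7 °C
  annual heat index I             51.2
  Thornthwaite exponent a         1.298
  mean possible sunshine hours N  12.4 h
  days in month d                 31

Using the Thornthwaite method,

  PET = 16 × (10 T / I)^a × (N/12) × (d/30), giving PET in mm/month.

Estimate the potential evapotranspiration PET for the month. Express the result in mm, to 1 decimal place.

152.9 mm

10T/I = 10 × 27.7 / 51.2 = 5.4102
(10T/I)^a = 5.4102^1.298 = 8.9477
Uncorrected PET = 16 × 8.9477 = 143.163 mm
Correction = (N/12)(d/30) = (12.4/12)(31/30) = 1.0678
PET = 143.163 × 1.0678 = 152.869 mm/month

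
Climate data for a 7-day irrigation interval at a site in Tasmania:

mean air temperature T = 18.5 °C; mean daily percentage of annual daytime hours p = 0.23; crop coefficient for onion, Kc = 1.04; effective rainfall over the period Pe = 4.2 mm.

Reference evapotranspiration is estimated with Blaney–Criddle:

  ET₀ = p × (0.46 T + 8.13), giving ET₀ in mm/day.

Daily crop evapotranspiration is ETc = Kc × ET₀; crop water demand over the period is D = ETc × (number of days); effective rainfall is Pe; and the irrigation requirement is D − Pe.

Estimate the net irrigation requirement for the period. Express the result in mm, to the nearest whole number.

ET₀ = 0.23 × (0.46 × 18.5 + 8.13) = 0.23 × 16.640 = 3.8272 mm/d
ETc = Kc × ET₀ = 1.04 × 3.8272 = 3.9803 mm/d
Crop demand D = ETc × 7 d = 3.9803 × 7 = 27.862 mm
D − Pe = 27.862 − 4.2 = 23.662 mm

24 mm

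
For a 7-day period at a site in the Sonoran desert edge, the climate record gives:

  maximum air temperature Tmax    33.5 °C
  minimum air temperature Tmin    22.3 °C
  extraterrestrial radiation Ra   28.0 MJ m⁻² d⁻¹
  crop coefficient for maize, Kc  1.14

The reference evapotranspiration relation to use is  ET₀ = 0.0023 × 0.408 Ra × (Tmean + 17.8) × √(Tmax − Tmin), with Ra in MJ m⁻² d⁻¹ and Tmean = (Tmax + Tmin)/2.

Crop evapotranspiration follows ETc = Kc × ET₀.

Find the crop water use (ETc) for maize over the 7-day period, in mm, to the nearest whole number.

Tmean = (33.5 + 22.3)/2 = 27.90 °C
0.408 Ra = 0.408 × 28.0 = 11.4240 mm/d equivalent
ET₀ = 0.0023 × 11.4240 × (27.90 + 17.8) × √11.2 = 0.0023 × 11.4240 × 45.70 × 3.3466 = 4.0185 mm/d
ETc = Kc × ET₀ = 1.14 × 4.0185 = 4.5811 mm/d
Over 7 days: 4.5811 × 7 = 32.068 mm

32 mm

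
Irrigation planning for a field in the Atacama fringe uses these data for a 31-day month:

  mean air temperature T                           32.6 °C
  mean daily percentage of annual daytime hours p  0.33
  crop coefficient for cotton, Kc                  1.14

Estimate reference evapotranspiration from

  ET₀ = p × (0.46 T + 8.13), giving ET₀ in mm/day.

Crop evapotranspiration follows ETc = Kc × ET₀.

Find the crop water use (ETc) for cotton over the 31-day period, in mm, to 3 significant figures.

270 mm

ET₀ = 0.33 × (0.46 × 32.6 + 8.13) = 0.33 × 23.126 = 7.6316 mm/d
ETc = Kc × ET₀ = 1.14 × 7.6316 = 8.7000 mm/d
Over 31 days: 8.7000 × 31 = 269.700 mm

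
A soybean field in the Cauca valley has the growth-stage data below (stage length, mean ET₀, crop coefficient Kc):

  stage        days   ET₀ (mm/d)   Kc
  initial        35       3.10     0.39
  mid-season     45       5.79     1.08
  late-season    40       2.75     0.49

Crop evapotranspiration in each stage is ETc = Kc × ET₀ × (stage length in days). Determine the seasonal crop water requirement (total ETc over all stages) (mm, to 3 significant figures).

378 mm

initial: 0.39 × 3.10 × 35 = 42.32 mm
mid-season: 1.08 × 5.79 × 45 = 281.39 mm
late-season: 0.49 × 2.75 × 40 = 53.90 mm
Seasonal total = 377.61 mm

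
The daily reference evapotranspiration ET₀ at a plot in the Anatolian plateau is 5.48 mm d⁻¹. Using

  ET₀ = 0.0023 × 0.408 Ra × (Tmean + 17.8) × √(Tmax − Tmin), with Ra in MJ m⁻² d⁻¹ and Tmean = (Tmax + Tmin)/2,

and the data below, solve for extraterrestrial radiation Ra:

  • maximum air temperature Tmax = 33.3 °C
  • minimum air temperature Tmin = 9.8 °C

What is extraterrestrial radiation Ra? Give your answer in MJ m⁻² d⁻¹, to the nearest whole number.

31 MJ m⁻² d⁻¹

Tmean = (33.3+9.8)/2 = 21.55 °C; ΔT = 23.5
Ra = ET₀ / [0.0023 × 0.408 × (Tmean+17.8) × √ΔT]
   = 5.48 / (0.0023 × 0.408 × 39.35 × 4.8477) = 30.613 MJ m⁻² d⁻¹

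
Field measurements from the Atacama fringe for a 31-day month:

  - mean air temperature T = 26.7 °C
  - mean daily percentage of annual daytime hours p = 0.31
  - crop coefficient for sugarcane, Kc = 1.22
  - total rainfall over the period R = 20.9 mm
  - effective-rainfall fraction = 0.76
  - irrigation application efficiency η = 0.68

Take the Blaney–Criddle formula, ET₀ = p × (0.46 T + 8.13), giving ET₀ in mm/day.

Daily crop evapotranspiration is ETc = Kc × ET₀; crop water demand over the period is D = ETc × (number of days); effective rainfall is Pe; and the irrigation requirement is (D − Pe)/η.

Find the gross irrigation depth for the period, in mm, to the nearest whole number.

ET₀ = 0.31 × (0.46 × 26.7 + 8.13) = 0.31 × 20.412 = 6.3277 mm/d
ETc = Kc × ET₀ = 1.22 × 6.3277 = 7.7198 mm/d
Crop demand D = ETc × 31 d = 7.7198 × 31 = 239.314 mm
Pe = 0.76 × 20.9 = 15.884 mm
D − Pe = 239.314 − 15.884 = 223.430 mm
Gross irrigation = 223.430 / 0.68 = 328.574 mm

329 mm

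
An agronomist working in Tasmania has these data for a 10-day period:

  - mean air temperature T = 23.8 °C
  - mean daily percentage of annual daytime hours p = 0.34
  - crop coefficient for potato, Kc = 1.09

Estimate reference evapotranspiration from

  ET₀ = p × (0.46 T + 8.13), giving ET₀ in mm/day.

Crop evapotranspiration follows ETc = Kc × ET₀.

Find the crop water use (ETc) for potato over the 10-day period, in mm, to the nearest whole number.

71 mm

ET₀ = 0.34 × (0.46 × 23.8 + 8.13) = 0.34 × 19.078 = 6.4865 mm/d
ETc = Kc × ET₀ = 1.09 × 6.4865 = 7.0703 mm/d
Over 10 days: 7.0703 × 10 = 70.703 mm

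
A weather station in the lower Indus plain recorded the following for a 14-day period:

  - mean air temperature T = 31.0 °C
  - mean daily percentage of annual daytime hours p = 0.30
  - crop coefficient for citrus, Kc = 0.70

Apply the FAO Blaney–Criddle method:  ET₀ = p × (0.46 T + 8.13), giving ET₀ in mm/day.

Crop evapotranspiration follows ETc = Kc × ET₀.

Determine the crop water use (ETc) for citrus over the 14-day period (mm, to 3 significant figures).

65.8 mm

ET₀ = 0.30 × (0.46 × 31.0 + 8.13) = 0.30 × 22.390 = 6.7170 mm/d
ETc = Kc × ET₀ = 0.70 × 6.7170 = 4.7019 mm/d
Over 14 days: 4.7019 × 14 = 65.827 mm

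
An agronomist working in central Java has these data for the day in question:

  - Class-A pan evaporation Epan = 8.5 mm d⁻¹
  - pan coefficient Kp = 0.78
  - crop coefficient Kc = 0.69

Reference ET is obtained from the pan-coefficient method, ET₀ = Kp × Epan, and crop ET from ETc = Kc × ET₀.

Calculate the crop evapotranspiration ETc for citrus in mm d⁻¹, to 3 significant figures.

ET₀ = 0.78 × 8.5 = 6.6300 mm/d
ETc = Kc × ET₀ = 0.69 × 6.6300 = 4.5747 mm/d

4.57 mm d⁻¹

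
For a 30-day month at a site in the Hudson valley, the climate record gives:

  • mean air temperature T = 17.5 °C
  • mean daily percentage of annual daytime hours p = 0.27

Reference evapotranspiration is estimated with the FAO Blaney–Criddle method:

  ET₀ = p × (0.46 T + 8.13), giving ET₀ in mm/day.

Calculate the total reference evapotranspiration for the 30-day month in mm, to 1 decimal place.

131.1 mm

ET₀ = 0.27 × (0.46 × 17.5 + 8.13) = 0.27 × 16.180 = 4.3686 mm/d
Monthly total = 4.3686 × 30 = 131.058 mm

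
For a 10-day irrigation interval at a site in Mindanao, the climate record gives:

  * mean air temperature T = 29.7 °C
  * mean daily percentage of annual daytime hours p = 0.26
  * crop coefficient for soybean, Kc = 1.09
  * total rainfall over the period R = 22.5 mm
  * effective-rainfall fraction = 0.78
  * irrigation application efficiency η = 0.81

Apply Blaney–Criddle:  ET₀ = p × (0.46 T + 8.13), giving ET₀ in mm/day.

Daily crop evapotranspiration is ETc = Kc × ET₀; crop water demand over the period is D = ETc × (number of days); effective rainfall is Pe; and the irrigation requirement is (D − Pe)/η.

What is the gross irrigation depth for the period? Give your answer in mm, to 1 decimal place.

54.6 mm

ET₀ = 0.26 × (0.46 × 29.7 + 8.13) = 0.26 × 21.792 = 5.6659 mm/d
ETc = Kc × ET₀ = 1.09 × 5.6659 = 6.1758 mm/d
Crop demand D = ETc × 10 d = 6.1758 × 10 = 61.758 mm
Pe = 0.78 × 22.5 = 17.550 mm
D − Pe = 61.758 − 17.550 = 44.208 mm
Gross irrigation = 44.208 / 0.81 = 54.578 mm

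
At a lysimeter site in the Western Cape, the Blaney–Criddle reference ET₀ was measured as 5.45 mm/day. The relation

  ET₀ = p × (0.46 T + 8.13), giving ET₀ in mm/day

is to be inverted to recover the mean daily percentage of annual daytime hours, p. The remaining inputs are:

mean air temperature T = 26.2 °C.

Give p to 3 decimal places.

p = ET₀ / (0.46 T + 8.13) = 5.45 / (0.46 × 26.2 + 8.13) = 5.45 / 20.182 = 0.2700

0.270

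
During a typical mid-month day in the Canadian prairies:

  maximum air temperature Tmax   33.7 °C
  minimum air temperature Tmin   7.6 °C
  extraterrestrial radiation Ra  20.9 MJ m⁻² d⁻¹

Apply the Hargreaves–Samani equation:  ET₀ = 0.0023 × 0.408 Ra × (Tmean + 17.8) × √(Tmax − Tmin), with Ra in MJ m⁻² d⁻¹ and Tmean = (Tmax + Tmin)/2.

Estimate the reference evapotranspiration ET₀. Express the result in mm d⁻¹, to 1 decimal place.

3.9 mm d⁻¹

Tmean = (33.7 + 7.6)/2 = 20.65 °C
0.408 Ra = 0.408 × 20.9 = 8.5272 mm/d equivalent
ET₀ = 0.0023 × 8.5272 × (20.65 + 17.8) × √26.1 = 0.0023 × 8.5272 × 38.45 × 5.1088 = 3.8526 mm/d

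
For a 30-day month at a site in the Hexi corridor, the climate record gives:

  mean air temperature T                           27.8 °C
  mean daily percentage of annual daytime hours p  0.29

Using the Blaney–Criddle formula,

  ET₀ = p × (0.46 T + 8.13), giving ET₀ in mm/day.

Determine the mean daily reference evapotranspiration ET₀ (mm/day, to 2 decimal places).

ET₀ = 0.29 × (0.46 × 27.8 + 8.13) = 0.29 × 20.918 = 6.0662 mm/d

6.07 mm/day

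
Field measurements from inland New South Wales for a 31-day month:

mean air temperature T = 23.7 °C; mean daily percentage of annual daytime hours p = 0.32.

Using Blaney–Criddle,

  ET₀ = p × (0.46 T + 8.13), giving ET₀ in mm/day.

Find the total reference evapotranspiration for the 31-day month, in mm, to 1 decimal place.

ET₀ = 0.32 × (0.46 × 23.7 + 8.13) = 0.32 × 19.032 = 6.0902 mm/d
Monthly total = 6.0902 × 31 = 188.796 mm

188.8 mm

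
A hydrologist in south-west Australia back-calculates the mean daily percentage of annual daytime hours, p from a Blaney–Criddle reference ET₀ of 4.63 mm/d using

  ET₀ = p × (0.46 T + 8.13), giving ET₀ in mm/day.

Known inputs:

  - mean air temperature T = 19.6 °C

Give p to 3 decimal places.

p = ET₀ / (0.46 T + 8.13) = 4.63 / (0.46 × 19.6 + 8.13) = 4.63 / 17.146 = 0.2700

0.270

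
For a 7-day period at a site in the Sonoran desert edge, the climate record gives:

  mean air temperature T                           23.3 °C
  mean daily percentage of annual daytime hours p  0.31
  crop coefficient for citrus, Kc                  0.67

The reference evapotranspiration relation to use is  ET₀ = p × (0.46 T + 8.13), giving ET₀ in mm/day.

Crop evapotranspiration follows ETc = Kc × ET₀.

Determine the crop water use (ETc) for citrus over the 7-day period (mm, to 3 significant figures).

27.4 mm

ET₀ = 0.31 × (0.46 × 23.3 + 8.13) = 0.31 × 18.848 = 5.8429 mm/d
ETc = Kc × ET₀ = 0.67 × 5.8429 = 3.9147 mm/d
Over 7 days: 3.9147 × 7 = 27.403 mm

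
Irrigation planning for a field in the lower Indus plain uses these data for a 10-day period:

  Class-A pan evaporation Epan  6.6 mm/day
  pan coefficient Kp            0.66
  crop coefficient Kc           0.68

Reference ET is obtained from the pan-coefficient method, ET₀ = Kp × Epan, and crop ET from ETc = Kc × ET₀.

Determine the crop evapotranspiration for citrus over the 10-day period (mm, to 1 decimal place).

29.6 mm

ET₀ = 0.66 × 6.6 = 4.3560 mm/d
ETc = Kc × ET₀ = 0.68 × 4.3560 = 2.9621 mm/d
Over 10 days: 2.9621 × 10 = 29.621 mm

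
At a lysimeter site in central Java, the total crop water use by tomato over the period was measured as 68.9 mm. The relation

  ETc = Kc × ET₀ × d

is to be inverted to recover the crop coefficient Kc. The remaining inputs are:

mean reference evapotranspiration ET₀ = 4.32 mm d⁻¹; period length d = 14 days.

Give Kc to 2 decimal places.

ETc = Kc × ET₀ × d  ⇒  Kc = ETc / (ET₀ × d)
Kc = 68.9 / (4.32 × 14) = 68.9 / 60.48 = 1.1392

1.14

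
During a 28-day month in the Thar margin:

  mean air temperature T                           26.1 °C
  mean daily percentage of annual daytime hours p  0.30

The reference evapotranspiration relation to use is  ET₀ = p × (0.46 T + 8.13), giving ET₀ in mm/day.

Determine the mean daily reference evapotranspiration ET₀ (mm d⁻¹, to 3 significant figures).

6.04 mm d⁻¹

ET₀ = 0.30 × (0.46 × 26.1 + 8.13) = 0.30 × 20.136 = 6.0408 mm/d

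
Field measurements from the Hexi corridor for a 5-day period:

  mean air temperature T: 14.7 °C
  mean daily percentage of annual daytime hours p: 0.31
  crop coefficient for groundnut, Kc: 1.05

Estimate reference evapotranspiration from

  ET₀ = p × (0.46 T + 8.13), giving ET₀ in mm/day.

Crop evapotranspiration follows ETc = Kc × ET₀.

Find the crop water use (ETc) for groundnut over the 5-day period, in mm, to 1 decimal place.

ET₀ = 0.31 × (0.46 × 14.7 + 8.13) = 0.31 × 14.892 = 4.6165 mm/d
ETc = Kc × ET₀ = 1.05 × 4.6165 = 4.8473 mm/d
Over 5 days: 4.8473 × 5 = 24.237 mm

24.2 mm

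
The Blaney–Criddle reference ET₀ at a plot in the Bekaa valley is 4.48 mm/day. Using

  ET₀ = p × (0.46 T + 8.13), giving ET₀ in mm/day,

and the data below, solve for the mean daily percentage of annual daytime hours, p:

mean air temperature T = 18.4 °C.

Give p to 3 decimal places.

0.270

p = ET₀ / (0.46 T + 8.13) = 4.48 / (0.46 × 18.4 + 8.13) = 4.48 / 16.594 = 0.2700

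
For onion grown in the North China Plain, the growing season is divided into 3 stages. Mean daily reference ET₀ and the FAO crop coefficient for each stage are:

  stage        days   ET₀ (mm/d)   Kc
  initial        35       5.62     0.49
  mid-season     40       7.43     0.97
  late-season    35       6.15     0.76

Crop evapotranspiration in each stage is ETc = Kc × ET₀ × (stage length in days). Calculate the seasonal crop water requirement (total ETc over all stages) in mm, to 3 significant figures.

548 mm

initial: 0.49 × 5.62 × 35 = 96.38 mm
mid-season: 0.97 × 7.43 × 40 = 288.28 mm
late-season: 0.76 × 6.15 × 35 = 163.59 mm
Seasonal total = 548.25 mm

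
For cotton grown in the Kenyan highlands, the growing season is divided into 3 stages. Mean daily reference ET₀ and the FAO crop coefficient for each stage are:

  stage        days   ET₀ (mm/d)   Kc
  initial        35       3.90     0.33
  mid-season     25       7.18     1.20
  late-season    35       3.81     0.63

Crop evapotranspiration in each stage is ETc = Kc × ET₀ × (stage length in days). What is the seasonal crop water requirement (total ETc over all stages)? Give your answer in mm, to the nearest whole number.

initial: 0.33 × 3.90 × 35 = 45.05 mm
mid-season: 1.20 × 7.18 × 25 = 215.40 mm
late-season: 0.63 × 3.81 × 35 = 84.01 mm
Seasonal total = 344.46 mm

344 mm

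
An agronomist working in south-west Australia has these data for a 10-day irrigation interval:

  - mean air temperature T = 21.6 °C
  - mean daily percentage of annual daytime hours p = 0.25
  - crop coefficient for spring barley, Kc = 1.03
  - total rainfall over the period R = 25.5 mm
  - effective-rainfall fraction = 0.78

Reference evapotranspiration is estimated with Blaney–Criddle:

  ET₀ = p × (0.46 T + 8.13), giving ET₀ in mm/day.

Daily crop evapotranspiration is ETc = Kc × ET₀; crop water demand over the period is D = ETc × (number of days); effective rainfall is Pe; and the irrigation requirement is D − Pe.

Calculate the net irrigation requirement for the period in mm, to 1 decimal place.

26.6 mm

ET₀ = 0.25 × (0.46 × 21.6 + 8.13) = 0.25 × 18.066 = 4.5165 mm/d
ETc = Kc × ET₀ = 1.03 × 4.5165 = 4.6520 mm/d
Crop demand D = ETc × 10 d = 4.6520 × 10 = 46.520 mm
Pe = 0.78 × 25.5 = 19.890 mm
D − Pe = 46.520 − 19.890 = 26.630 mm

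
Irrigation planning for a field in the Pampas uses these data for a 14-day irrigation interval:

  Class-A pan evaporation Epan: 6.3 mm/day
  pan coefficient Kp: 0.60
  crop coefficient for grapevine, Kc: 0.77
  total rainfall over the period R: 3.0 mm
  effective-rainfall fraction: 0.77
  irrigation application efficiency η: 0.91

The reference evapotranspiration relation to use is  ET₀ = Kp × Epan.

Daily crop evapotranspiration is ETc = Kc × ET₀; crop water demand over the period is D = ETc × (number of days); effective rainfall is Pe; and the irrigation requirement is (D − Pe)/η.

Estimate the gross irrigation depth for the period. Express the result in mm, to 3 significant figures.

ET₀ = 0.60 × 6.3 = 3.7800 mm/d
ETc = Kc × ET₀ = 0.77 × 3.7800 = 2.9106 mm/d
Crop demand D = ETc × 14 d = 2.9106 × 14 = 40.748 mm
Pe = 0.77 × 3.0 = 2.310 mm
D − Pe = 40.748 − 2.310 = 38.438 mm
Gross irrigation = 38.438 / 0.91 = 42.240 mm

42.2 mm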